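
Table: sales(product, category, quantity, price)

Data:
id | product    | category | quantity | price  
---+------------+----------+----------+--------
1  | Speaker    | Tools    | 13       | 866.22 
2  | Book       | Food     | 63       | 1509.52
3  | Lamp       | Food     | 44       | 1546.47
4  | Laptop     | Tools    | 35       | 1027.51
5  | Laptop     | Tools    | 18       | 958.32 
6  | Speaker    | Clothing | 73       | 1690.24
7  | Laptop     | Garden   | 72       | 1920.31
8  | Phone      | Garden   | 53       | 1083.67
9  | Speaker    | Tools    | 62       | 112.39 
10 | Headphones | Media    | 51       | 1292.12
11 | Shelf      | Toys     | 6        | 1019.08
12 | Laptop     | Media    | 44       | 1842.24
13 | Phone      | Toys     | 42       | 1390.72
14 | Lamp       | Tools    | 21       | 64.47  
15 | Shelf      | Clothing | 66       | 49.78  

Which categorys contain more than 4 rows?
SELECT category, COUNT(*) as cnt
FROM sales
GROUP BY category
HAVING COUNT(*) > 4

Result:
  Tools: 5

Note: HAVING filters groups after aggregation, WHERE filters rows before.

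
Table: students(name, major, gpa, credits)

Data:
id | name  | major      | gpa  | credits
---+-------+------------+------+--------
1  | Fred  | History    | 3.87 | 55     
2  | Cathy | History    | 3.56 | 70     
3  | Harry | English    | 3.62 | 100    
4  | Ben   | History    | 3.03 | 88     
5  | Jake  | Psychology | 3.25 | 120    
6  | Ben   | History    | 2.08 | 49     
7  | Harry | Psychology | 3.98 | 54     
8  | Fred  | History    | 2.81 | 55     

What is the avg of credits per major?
SELECT major, AVG(credits) as result
FROM students
GROUP BY major

Result:
  English: 100.00
  History: 63.40
  Psychology: 87.00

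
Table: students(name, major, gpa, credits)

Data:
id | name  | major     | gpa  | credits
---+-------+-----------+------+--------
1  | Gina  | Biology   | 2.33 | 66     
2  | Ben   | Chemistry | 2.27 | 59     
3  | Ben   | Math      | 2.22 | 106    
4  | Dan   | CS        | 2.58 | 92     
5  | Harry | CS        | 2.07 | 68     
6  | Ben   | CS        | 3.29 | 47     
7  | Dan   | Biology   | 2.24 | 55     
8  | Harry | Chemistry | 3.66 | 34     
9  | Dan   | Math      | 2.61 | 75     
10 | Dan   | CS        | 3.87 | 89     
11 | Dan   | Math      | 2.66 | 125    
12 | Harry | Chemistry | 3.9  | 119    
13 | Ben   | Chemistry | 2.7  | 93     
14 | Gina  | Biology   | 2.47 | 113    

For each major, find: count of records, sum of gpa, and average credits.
SELECT major,
       COUNT(*) as cnt,
       SUM(gpa) as total_gpa,
       AVG(credits) as avg_credits
FROM students
GROUP BY major

Result:
  Biology: 3 records, 7.04 total gpa, 78.00 avg credits
  CS: 4 records, 11.81 total gpa, 74.00 avg credits
  Chemistry: 4 records, 12.53 total gpa, 76.25 avg credits
  Math: 3 records, 7.49 total gpa, 102.00 avg credits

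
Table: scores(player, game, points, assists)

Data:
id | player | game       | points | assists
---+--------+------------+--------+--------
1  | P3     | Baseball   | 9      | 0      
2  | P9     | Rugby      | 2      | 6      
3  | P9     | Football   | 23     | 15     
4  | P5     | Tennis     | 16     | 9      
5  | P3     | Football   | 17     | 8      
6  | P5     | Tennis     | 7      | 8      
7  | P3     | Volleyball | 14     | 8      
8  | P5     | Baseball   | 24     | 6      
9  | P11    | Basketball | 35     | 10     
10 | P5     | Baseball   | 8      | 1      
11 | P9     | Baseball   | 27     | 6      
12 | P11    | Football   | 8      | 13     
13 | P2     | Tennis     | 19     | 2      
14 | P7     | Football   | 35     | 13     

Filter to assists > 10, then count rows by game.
SELECT game, COUNT(*)
FROM scores
WHERE assists > 10
GROUP BY game

Note: WHERE filters rows before grouping.

Result:
  Football: 3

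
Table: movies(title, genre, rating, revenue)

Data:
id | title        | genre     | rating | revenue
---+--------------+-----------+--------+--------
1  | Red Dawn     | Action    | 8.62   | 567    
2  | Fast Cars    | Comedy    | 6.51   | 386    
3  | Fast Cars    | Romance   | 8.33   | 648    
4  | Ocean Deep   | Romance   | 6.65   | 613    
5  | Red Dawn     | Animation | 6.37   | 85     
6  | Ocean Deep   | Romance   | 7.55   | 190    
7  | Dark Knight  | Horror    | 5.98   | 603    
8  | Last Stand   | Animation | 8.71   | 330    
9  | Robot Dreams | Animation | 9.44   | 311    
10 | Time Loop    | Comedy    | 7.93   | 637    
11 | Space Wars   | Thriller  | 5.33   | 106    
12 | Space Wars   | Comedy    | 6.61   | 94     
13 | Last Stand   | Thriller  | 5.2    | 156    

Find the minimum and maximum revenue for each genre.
SELECT genre, MIN(revenue), MAX(revenue)
FROM movies
GROUP BY genre

Result:
  Action: min=567, max=567
  Animation: min=85, max=330
  Comedy: min=94, max=637
  Horror: min=603, max=603
  Romance: min=190, max=648
  Thriller: min=106, max=156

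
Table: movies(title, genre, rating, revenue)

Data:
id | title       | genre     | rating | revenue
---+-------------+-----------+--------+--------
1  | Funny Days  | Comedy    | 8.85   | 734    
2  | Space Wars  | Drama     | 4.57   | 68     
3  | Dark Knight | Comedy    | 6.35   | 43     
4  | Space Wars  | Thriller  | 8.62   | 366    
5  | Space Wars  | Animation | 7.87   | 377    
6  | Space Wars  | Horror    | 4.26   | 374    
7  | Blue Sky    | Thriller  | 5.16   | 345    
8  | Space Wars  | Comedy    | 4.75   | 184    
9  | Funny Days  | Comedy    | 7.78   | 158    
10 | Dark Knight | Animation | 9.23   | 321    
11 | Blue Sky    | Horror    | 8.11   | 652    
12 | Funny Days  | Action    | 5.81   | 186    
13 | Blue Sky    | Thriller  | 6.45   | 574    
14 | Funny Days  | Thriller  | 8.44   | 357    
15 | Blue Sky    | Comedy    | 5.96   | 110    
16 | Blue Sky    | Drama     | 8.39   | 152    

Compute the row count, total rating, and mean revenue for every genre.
SELECT genre,
       COUNT(*) as cnt,
       SUM(rating) as total_rating,
       AVG(revenue) as avg_revenue
FROM movies
GROUP BY genre

Result:
  Action: 1 records, 5.81 total rating, 186.00 avg revenue
  Animation: 2 records, 17.10 total rating, 349.00 avg revenue
  Comedy: 5 records, 33.69 total rating, 245.80 avg revenue
  Drama: 2 records, 12.96 total rating, 110.00 avg revenue
  Horror: 2 records, 12.37 total rating, 513.00 avg revenue
  Thriller: 4 records, 28.67 total rating, 410.50 avg revenue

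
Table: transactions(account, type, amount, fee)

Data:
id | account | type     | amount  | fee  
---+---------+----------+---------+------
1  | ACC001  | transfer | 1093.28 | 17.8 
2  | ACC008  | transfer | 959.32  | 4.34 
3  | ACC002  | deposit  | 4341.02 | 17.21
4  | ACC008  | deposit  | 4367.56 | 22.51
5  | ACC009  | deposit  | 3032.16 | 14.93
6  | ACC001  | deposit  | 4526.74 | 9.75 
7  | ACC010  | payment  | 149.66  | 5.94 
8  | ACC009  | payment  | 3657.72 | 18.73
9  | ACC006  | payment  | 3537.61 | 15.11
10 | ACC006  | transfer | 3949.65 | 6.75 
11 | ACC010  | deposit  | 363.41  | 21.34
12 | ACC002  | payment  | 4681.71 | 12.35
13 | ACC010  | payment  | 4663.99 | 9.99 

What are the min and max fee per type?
SELECT type, MIN(fee), MAX(fee)
FROM transactions
GROUP BY type

Result:
  deposit: min=9.75, max=22.51
  payment: min=5.94, max=18.73
  transfer: min=4.34, max=17.80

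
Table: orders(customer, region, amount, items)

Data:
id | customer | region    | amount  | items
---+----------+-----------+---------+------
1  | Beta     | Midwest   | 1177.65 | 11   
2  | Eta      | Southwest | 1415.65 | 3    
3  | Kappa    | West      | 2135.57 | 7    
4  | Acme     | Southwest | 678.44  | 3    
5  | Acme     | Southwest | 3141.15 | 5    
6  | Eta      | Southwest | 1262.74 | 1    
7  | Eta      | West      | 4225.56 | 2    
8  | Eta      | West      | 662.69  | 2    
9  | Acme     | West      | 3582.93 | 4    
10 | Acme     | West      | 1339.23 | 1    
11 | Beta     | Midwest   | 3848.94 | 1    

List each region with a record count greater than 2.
SELECT region, COUNT(*) as cnt
FROM orders
GROUP BY region
HAVING COUNT(*) > 2

Result:
  Southwest: 4
  West: 5

Note: HAVING filters groups after aggregation, WHERE filters rows before.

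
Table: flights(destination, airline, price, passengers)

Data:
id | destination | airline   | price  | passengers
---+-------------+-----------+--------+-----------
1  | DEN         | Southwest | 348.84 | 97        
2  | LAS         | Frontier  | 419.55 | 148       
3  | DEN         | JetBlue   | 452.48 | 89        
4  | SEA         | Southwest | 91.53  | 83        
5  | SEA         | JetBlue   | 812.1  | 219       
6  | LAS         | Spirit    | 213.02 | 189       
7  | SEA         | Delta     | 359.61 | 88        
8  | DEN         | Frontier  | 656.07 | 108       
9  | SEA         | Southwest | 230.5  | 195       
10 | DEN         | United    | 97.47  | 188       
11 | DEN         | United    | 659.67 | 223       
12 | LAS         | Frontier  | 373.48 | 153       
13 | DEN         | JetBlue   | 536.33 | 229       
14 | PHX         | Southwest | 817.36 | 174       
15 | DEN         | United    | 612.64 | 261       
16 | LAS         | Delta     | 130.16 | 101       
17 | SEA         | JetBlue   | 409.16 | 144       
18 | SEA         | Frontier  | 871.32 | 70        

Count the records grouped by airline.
SELECT airline, COUNT(*) as count
FROM flights
GROUP BY airline

Result:
  Delta: 2
  Frontier: 4
  JetBlue: 4
  Southwest: 4
  Spirit: 1
  United: 3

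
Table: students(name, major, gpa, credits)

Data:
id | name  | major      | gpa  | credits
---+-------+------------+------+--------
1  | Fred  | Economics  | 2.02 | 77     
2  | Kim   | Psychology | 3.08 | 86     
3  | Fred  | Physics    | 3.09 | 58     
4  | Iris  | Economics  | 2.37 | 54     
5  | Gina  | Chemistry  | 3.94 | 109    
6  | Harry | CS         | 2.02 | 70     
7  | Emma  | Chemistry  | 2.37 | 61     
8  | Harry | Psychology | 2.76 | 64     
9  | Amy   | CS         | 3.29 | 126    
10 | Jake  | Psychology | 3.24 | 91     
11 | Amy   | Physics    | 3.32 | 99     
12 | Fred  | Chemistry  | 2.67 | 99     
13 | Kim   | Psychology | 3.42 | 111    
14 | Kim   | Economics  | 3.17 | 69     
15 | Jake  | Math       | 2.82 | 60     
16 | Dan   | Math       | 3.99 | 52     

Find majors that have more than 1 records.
SELECT major, COUNT(*) as cnt
FROM students
GROUP BY major
HAVING COUNT(*) > 1

Result:
  CS: 2
  Chemistry: 3
  Economics: 3
  Math: 2
  Physics: 2
  Psychology: 4

Note: HAVING filters groups after aggregation, WHERE filters rows before.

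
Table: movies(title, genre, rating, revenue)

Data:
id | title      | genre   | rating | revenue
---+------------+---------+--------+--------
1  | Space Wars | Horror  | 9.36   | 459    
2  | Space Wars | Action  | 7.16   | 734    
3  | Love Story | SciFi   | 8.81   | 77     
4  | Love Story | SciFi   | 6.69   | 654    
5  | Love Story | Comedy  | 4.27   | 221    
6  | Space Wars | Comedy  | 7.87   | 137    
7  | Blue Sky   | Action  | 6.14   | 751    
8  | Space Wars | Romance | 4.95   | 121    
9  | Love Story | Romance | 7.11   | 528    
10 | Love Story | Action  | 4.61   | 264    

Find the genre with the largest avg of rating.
SELECT genre, AVG(rating) as val
FROM movies
GROUP BY genre
ORDER BY val DESC
LIMIT 1

Result: Horror with avg(rating) = 9.36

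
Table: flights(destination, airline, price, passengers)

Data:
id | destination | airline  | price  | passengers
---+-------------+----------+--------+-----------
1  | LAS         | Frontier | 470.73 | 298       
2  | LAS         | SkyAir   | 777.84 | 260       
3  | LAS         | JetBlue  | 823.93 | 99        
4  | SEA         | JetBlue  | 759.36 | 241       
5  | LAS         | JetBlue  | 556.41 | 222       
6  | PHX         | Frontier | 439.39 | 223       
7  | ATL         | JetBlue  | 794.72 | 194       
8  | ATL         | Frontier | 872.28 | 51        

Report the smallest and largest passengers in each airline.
SELECT airline, MIN(passengers), MAX(passengers)
FROM flights
GROUP BY airline

Result:
  Frontier: min=51, max=298
  JetBlue: min=99, max=241
  SkyAir: min=260, max=260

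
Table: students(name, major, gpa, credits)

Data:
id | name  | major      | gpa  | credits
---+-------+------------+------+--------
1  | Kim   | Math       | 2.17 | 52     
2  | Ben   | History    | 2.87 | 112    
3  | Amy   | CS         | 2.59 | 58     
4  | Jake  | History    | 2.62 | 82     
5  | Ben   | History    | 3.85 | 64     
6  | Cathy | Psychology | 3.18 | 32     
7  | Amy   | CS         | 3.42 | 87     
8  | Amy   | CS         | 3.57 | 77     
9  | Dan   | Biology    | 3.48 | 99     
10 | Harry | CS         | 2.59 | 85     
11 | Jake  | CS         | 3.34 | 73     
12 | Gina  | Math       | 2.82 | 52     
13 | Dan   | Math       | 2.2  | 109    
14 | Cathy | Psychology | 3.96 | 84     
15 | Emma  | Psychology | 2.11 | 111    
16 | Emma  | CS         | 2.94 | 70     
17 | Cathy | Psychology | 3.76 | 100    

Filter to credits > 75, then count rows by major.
SELECT major, COUNT(*)
FROM students
WHERE credits > 75
GROUP BY major

Note: WHERE filters rows before grouping.

Result:
  Biology: 1
  CS: 3
  History: 2
  Math: 1
  Psychology: 3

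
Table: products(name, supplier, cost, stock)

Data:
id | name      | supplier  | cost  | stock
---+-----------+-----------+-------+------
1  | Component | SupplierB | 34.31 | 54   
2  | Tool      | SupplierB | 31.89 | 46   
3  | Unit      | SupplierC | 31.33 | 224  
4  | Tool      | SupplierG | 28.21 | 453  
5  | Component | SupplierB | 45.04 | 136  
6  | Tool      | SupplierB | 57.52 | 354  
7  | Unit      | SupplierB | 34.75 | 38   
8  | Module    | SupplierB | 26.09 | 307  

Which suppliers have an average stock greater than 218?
SELECT supplier, AVG(stock)
FROM products
GROUP BY supplier
HAVING AVG(stock) > 218

Result:
  SupplierC: avg=224.00
  SupplierG: avg=453.00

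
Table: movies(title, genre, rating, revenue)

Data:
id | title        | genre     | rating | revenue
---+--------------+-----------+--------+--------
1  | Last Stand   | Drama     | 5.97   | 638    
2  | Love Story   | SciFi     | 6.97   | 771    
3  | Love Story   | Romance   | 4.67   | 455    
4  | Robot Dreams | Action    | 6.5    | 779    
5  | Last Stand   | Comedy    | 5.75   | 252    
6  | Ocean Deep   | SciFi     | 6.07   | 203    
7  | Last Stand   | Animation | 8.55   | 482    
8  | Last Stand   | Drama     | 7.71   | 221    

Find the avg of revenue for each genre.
SELECT genre, AVG(revenue) as result
FROM movies
GROUP BY genre

Result:
  Action: 779.00
  Animation: 482.00
  Comedy: 252.00
  Drama: 429.50
  Romance: 455.00
  SciFi: 487.00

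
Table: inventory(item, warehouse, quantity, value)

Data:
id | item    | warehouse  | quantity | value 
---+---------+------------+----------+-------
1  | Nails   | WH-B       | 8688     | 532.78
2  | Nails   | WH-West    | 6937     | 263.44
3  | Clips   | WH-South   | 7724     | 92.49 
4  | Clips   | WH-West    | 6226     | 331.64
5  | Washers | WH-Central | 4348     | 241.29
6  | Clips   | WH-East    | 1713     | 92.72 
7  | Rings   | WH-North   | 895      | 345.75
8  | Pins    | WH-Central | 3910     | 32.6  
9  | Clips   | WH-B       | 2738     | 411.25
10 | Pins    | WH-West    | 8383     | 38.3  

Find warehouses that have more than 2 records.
SELECT warehouse, COUNT(*) as cnt
FROM inventory
GROUP BY warehouse
HAVING COUNT(*) > 2

Result:
  WH-West: 3

Note: HAVING filters groups after aggregation, WHERE filters rows before.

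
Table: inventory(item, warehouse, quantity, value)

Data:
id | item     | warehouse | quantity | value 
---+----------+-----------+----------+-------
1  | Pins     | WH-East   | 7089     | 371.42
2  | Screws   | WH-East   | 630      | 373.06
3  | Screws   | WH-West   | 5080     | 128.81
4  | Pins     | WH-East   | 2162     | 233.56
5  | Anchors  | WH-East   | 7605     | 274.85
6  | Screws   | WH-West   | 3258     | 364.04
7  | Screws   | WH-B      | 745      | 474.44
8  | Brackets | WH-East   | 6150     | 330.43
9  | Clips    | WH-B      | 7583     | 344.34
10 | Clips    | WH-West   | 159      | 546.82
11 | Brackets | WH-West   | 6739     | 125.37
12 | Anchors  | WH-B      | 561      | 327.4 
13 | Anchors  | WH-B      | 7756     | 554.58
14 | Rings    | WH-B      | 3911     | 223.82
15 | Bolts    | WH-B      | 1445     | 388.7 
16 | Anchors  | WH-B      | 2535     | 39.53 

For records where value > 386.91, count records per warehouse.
SELECT warehouse, COUNT(*)
FROM inventory
WHERE value > 386.91
GROUP BY warehouse

Note: WHERE filters rows before grouping.

Result:
  WH-B: 3
  WH-West: 1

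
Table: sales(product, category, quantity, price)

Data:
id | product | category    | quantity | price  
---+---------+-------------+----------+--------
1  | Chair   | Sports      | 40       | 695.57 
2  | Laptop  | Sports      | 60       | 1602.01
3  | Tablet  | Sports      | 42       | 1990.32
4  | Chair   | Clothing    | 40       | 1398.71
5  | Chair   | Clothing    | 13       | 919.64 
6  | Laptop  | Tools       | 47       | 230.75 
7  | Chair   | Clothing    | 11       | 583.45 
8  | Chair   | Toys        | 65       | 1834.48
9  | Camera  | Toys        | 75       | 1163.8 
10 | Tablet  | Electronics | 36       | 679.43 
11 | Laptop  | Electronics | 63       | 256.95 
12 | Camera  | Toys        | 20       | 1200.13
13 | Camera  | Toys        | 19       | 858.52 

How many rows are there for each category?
SELECT category, COUNT(*) as count
FROM sales
GROUP BY category

Result:
  Clothing: 3
  Electronics: 2
  Sports: 3
  Tools: 1
  Toys: 4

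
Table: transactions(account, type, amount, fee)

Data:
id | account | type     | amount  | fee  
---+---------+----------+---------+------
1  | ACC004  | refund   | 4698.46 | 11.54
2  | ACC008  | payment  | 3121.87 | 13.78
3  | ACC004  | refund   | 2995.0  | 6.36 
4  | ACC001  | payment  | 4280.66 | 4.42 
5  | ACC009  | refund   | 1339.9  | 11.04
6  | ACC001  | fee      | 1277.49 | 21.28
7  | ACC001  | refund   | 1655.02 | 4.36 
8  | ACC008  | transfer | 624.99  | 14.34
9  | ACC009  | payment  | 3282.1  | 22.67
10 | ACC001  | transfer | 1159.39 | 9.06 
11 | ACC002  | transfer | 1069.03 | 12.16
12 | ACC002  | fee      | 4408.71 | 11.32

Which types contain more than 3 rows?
SELECT type, COUNT(*) as cnt
FROM transactions
GROUP BY type
HAVING COUNT(*) > 3

Result:
  refund: 4

Note: HAVING filters groups after aggregation, WHERE filters rows before.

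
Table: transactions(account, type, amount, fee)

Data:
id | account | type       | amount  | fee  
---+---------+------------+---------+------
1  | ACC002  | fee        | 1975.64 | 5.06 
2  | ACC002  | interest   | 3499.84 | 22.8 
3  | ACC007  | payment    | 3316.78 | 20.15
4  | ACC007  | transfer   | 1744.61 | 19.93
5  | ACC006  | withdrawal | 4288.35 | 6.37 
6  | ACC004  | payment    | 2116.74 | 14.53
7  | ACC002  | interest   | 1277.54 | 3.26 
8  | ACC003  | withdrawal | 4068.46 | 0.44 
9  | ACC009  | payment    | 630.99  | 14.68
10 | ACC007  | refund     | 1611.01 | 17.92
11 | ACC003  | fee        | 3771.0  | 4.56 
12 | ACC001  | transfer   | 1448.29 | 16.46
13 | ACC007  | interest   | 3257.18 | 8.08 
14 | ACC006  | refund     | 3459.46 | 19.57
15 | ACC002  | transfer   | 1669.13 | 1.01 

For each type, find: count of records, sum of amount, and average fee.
SELECT type,
       COUNT(*) as cnt,
       SUM(amount) as total_amount,
       AVG(fee) as avg_fee
FROM transactions
GROUP BY type

Result:
  fee: 2 records, 5746.64 total amount, 4.81 avg fee
  interest: 3 records, 8034.56 total amount, 11.38 avg fee
  payment: 3 records, 6064.51 total amount, 16.45 avg fee
  refund: 2 records, 5070.47 total amount, 18.75 avg fee
  transfer: 3 records, 4862.03 total amount, 12.47 avg fee
  withdrawal: 2 records, 8356.81 total amount, 3.41 avg fee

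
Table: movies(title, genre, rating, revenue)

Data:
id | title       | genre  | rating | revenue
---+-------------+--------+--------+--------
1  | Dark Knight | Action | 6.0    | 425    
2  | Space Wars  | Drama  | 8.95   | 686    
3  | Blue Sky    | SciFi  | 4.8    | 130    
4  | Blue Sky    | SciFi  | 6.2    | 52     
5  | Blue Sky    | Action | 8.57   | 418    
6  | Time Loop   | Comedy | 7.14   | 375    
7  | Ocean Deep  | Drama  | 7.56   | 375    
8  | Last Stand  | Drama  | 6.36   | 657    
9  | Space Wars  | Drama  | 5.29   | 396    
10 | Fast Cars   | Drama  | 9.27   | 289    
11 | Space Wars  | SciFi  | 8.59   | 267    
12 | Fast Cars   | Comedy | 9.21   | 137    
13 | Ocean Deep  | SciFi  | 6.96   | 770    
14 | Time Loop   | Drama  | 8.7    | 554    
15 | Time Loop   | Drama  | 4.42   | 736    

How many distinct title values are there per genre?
SELECT genre, COUNT(DISTINCT title)
FROM movies
GROUP BY genre

Result:
  Action: 2 distinct
  Comedy: 2 distinct
  Drama: 5 distinct
  SciFi: 3 distinct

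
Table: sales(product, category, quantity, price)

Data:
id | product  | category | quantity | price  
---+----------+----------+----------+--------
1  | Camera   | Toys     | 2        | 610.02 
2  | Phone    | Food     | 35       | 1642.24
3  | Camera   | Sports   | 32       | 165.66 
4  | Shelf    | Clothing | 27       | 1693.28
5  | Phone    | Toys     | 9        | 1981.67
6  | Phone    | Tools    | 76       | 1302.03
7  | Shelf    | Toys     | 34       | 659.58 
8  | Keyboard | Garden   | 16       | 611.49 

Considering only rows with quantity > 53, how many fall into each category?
SELECT category, COUNT(*)
FROM sales
WHERE quantity > 53
GROUP BY category

Note: WHERE filters rows before grouping.

Result:
  Tools: 1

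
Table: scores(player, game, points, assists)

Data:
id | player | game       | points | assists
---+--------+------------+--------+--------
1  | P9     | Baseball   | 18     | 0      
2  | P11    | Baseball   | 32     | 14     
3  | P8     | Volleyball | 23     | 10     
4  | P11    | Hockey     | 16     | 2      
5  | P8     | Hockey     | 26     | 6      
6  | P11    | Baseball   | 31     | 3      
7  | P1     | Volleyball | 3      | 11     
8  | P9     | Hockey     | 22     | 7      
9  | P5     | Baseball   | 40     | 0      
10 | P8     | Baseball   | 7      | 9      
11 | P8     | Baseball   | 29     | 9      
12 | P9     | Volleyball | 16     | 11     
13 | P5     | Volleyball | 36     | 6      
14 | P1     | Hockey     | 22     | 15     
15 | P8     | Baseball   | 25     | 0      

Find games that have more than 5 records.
SELECT game, COUNT(*) as cnt
FROM scores
GROUP BY game
HAVING COUNT(*) > 5

Result:
  Baseball: 7

Note: HAVING filters groups after aggregation, WHERE filters rows before.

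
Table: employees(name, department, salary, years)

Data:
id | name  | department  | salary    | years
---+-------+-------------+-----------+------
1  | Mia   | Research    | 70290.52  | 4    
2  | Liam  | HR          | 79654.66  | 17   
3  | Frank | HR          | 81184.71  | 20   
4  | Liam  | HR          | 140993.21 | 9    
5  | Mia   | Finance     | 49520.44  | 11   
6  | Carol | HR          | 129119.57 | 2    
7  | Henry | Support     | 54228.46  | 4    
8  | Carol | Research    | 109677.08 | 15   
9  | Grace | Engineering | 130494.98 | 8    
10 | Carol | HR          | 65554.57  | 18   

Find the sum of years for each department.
SELECT department, SUM(years) as result
FROM employees
GROUP BY department

Result:
  Engineering: 8
  Finance: 11
  HR: 66
  Research: 19
  Support: 4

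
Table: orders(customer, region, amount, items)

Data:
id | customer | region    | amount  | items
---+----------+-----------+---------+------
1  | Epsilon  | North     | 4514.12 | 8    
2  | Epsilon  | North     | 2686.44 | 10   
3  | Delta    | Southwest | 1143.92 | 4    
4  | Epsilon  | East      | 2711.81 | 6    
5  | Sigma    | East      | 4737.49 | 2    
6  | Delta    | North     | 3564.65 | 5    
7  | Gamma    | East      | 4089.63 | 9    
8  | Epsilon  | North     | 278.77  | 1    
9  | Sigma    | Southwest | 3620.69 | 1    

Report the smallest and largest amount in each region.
SELECT region, MIN(amount), MAX(amount)
FROM orders
GROUP BY region

Result:
  East: min=2711.81, max=4737.49
  North: min=278.77, max=4514.12
  Southwest: min=1143.92, max=3620.69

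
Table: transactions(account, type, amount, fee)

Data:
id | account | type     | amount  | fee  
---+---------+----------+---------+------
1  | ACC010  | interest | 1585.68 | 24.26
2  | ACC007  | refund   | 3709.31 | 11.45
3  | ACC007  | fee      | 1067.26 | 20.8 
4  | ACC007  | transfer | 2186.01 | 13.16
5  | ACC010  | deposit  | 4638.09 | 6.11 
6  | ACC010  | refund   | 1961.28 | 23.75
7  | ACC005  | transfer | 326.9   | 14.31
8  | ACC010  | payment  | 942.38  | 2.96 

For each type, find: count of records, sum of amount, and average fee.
SELECT type,
       COUNT(*) as cnt,
       SUM(amount) as total_amount,
       AVG(fee) as avg_fee
FROM transactions
GROUP BY type

Result:
  deposit: 1 records, 4638.09 total amount, 6.11 avg fee
  fee: 1 records, 1067.26 total amount, 20.80 avg fee
  interest: 1 records, 1585.68 total amount, 24.26 avg fee
  payment: 1 records, 942.38 total amount, 2.96 avg fee
  refund: 2 records, 5670.59 total amount, 17.60 avg fee
  transfer: 2 records, 2512.91 total amount, 13.74 avg fee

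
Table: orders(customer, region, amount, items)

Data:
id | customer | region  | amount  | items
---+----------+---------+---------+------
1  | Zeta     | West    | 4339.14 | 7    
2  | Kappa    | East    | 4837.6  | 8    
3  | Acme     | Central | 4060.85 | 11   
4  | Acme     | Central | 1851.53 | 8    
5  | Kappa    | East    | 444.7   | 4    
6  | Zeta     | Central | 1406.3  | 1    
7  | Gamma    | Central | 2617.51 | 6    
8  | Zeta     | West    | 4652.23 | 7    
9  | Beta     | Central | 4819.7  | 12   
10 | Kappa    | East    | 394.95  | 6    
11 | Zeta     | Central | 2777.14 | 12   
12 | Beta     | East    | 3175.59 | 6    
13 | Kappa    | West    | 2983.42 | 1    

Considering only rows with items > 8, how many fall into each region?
SELECT region, COUNT(*)
FROM orders
WHERE items > 8
GROUP BY region

Note: WHERE filters rows before grouping.

Result:
  Central: 3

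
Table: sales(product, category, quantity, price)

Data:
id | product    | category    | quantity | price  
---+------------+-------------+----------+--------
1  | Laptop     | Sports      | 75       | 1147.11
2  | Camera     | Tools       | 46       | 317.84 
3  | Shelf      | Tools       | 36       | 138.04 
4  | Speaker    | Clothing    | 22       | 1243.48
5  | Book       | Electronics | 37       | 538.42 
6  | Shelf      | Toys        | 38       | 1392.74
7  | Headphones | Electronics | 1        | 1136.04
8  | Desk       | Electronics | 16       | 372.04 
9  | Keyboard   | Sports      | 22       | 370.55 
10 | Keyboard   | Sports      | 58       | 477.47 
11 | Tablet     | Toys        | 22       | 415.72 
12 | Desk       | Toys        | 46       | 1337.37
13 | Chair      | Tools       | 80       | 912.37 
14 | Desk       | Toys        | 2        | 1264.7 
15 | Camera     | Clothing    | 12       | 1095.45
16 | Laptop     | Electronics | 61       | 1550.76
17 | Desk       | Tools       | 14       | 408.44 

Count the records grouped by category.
SELECT category, COUNT(*) as count
FROM sales
GROUP BY category

Result:
  Clothing: 2
  Electronics: 4
  Sports: 3
  Tools: 4
  Toys: 4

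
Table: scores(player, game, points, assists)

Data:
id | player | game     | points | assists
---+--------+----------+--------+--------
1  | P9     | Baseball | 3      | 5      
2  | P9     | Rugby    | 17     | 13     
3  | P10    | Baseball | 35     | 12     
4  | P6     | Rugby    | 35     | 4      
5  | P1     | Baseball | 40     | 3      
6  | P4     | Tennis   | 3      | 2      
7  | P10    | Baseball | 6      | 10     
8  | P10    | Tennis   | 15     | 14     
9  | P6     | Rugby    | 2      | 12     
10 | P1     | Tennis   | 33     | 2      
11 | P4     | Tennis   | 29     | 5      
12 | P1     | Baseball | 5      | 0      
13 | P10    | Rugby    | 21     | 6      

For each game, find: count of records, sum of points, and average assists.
SELECT game,
       COUNT(*) as cnt,
       SUM(points) as total_points,
       AVG(assists) as avg_assists
FROM scores
GROUP BY game

Result:
  Baseball: 5 records, 89 total points, 6.00 avg assists
  Rugby: 4 records, 75 total points, 8.75 avg assists
  Tennis: 4 records, 80 total points, 5.75 avg assists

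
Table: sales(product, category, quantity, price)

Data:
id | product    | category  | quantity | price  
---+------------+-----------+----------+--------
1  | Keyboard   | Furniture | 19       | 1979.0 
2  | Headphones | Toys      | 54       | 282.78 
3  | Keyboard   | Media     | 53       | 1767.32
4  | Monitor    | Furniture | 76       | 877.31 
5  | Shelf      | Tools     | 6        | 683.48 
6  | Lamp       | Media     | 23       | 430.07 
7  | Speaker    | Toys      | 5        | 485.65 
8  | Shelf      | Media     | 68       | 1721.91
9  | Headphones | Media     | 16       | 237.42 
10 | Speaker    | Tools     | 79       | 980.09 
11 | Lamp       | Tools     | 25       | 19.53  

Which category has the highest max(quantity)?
SELECT category, MAX(quantity) as val
FROM sales
GROUP BY category
ORDER BY val DESC
LIMIT 1

Result: Tools with max(quantity) = 79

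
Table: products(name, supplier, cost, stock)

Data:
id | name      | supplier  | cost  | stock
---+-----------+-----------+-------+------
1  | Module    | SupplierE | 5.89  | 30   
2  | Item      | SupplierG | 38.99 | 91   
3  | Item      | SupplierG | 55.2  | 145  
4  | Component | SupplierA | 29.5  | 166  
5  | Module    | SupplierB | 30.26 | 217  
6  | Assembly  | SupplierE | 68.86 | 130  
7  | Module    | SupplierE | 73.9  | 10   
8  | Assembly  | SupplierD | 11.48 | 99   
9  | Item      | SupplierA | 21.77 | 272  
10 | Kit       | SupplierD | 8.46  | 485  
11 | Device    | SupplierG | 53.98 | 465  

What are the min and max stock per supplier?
SELECT supplier, MIN(stock), MAX(stock)
FROM products
GROUP BY supplier

Result:
  SupplierA: min=166, max=272
  SupplierB: min=217, max=217
  SupplierD: min=99, max=485
  SupplierE: min=10, max=130
  SupplierG: min=91, max=465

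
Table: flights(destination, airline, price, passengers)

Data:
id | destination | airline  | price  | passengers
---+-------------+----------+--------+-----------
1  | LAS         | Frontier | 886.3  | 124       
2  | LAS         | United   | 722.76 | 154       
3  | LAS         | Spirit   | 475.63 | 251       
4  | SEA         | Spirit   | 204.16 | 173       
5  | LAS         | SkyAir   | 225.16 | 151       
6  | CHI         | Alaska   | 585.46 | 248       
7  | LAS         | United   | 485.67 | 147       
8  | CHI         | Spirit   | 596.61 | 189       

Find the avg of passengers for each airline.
SELECT airline, AVG(passengers) as result
FROM flights
GROUP BY airline

Result:
  Alaska: 248.00
  Frontier: 124.00
  SkyAir: 151.00
  Spirit: 204.33
  United: 150.50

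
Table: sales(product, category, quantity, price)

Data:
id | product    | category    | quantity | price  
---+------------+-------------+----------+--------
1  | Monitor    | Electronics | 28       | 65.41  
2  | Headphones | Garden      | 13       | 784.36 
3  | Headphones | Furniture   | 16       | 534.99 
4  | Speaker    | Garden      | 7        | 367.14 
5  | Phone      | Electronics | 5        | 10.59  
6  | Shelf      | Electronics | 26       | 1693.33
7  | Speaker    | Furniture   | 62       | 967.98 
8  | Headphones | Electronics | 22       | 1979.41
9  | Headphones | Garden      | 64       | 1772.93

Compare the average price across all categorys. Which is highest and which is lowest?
SELECT category, AVG(price)
FROM sales
GROUP BY category
ORDER BY AVG(price)

All groups:
  Furniture: 751.49
  Electronics: 937.19
  Garden: 974.81

Highest: Garden (974.81)
Lowest: Furniture (751.49)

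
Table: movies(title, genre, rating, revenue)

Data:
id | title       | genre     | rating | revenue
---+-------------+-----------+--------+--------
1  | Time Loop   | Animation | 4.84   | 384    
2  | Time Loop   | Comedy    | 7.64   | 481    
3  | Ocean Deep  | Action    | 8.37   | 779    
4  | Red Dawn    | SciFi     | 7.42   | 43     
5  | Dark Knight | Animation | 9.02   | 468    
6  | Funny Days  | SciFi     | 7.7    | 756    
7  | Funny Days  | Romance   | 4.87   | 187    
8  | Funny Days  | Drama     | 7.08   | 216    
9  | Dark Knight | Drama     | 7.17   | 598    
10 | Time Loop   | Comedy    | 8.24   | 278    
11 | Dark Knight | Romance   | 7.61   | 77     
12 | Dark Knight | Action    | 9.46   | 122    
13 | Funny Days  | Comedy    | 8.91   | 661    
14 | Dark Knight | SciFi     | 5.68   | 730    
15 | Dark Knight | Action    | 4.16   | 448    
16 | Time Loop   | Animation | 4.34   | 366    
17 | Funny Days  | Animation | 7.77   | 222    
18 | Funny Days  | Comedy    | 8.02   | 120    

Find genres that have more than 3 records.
SELECT genre, COUNT(*) as cnt
FROM movies
GROUP BY genre
HAVING COUNT(*) > 3

Result:
  Animation: 4
  Comedy: 4

Note: HAVING filters groups after aggregation, WHERE filters rows before.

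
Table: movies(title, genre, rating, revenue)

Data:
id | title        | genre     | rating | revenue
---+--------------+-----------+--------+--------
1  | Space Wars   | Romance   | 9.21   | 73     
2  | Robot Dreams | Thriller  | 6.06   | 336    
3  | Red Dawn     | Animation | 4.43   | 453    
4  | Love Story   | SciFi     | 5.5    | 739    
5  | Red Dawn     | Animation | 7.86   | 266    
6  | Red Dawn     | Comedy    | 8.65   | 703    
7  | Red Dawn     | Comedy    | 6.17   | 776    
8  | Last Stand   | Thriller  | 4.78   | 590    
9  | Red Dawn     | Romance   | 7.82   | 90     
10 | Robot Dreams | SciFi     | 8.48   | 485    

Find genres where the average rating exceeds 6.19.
SELECT genre, AVG(rating)
FROM movies
GROUP BY genre
HAVING AVG(rating) > 6.19

Result:
  Comedy: avg=7.41
  Romance: avg=8.52
  SciFi: avg=6.99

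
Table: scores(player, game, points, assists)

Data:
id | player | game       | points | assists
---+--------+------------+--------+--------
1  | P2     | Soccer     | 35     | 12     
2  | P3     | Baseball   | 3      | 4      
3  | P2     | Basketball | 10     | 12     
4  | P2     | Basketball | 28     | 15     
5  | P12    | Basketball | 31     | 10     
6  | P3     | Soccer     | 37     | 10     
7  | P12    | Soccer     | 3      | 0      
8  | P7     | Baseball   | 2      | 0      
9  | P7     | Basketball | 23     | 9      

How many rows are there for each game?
SELECT game, COUNT(*) as count
FROM scores
GROUP BY game

Result:
  Baseball: 2
  Basketball: 4
  Soccer: 3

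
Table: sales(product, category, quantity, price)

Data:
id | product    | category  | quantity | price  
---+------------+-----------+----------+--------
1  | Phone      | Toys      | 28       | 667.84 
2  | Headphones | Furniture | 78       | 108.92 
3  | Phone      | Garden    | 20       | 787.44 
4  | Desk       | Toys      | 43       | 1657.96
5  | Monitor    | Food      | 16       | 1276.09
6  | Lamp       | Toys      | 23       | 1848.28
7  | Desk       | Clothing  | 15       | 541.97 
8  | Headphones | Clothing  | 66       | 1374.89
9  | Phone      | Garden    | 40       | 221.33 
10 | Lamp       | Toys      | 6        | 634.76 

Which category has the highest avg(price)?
SELECT category, AVG(price) as val
FROM sales
GROUP BY category
ORDER BY val DESC
LIMIT 1

Result: Food with avg(price) = 1276.09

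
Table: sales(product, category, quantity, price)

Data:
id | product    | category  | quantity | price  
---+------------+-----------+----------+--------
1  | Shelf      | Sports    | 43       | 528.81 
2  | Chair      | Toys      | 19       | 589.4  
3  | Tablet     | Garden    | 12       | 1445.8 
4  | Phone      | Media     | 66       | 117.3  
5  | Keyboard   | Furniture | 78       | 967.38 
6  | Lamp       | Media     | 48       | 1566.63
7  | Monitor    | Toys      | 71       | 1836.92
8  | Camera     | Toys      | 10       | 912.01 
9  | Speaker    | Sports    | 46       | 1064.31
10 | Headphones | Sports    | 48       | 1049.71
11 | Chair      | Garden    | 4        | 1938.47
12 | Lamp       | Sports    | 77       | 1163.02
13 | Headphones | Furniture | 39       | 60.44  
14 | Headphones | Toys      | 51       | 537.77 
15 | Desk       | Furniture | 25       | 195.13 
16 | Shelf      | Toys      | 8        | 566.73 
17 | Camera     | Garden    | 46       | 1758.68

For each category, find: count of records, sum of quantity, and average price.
SELECT category,
       COUNT(*) as cnt,
       SUM(quantity) as total_quantity,
       AVG(price) as avg_price
FROM sales
GROUP BY category

Result:
  Furniture: 3 records, 142 total quantity, 407.65 avg price
  Garden: 3 records, 62 total quantity, 1714.32 avg price
  Media: 2 records, 114 total quantity, 841.97 avg price
  Sports: 4 records, 214 total quantity, 951.46 avg price
  Toys: 5 records, 159 total quantity, 888.57 avg price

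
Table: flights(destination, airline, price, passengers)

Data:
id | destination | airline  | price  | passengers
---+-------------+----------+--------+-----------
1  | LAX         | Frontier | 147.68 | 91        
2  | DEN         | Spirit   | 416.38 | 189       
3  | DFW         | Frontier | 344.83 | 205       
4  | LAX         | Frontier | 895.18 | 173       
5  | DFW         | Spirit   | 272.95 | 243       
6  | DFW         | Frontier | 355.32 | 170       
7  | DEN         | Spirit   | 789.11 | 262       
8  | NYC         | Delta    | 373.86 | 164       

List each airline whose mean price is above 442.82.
SELECT airline, AVG(price)
FROM flights
GROUP BY airline
HAVING AVG(price) > 442.82

Result:
  Spirit: avg=492.81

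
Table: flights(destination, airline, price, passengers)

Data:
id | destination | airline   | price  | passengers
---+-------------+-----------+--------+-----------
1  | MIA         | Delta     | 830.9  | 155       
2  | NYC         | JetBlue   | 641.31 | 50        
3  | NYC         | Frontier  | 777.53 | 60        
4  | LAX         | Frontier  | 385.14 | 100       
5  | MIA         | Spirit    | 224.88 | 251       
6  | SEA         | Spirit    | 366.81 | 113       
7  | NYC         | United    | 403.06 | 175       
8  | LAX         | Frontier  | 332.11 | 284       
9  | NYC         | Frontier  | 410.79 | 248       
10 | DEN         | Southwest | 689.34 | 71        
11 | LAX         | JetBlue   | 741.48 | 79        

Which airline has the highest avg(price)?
SELECT airline, AVG(price) as val
FROM flights
GROUP BY airline
ORDER BY val DESC
LIMIT 1

Result: Delta with avg(price) = 830.90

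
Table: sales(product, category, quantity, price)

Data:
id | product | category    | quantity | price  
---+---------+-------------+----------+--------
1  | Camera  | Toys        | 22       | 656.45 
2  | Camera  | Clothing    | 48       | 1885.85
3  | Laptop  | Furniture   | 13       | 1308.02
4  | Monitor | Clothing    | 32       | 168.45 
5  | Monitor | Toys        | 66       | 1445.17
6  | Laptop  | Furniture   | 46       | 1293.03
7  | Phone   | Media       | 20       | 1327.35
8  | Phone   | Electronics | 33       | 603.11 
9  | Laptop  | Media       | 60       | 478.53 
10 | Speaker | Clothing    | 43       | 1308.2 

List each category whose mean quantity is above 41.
SELECT category, AVG(quantity)
FROM sales
GROUP BY category
HAVING AVG(quantity) > 41

Result:
  Toys: avg=44.00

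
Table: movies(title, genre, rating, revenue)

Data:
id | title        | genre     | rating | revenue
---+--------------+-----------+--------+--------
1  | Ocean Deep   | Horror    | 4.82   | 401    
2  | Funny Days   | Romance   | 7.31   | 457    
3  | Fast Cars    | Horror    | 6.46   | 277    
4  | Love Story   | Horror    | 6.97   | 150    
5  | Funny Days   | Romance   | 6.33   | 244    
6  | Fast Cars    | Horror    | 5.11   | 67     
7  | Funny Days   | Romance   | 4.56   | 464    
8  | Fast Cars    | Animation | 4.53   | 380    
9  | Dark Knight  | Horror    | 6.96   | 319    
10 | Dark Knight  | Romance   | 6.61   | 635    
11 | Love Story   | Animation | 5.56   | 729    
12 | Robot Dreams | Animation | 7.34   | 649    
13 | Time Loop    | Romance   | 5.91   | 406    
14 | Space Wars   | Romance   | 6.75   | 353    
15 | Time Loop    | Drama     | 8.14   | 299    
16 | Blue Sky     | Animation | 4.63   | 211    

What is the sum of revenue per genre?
SELECT genre, SUM(revenue) as result
FROM movies
GROUP BY genre

Result:
  Animation: 1969
  Drama: 299
  Horror: 1214
  Romance: 2559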